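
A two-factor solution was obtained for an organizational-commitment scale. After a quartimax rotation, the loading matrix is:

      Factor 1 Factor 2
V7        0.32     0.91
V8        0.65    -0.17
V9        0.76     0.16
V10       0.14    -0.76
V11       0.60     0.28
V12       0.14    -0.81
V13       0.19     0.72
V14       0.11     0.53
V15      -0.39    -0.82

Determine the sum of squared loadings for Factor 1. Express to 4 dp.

1.7020

SS loadings for Factor 1 = 0.32² + 0.65² + 0.76² + 0.14² + 0.60² + 0.14² + 0.19² + 0.11² + (-0.39)² = 0.1024 + 0.4225 + 0.5776 + 0.0196 + 0.3600 + 0.0196 + 0.0361 + 0.0121 + 0.1521 = 1.7020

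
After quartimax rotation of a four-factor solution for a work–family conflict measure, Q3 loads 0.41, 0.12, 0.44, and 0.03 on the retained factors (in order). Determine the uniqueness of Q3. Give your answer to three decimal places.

h² = 0.41² + 0.12² + 0.44² + 0.03² = 0.1681 + 0.0144 + 0.1936 + 0.0009 = 0.3770
Uniqueness u² = 1 − h² = 1 − 0.3770 = 0.6230

0.623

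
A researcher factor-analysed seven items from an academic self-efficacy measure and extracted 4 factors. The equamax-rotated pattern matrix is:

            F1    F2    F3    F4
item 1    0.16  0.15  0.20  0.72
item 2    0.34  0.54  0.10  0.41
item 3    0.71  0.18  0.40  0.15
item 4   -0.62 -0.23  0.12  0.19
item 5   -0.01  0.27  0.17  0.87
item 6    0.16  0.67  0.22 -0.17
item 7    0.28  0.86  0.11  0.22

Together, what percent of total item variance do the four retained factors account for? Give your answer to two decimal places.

66.97%

Communalities: 0.6065, 0.5853, 0.7190, 0.4878, 0.8588, 0.5518, 0.8785; Σh² = 4.6877.
Total variance with 7 standardized items is 7, so the solution explains 4.6877/7 = 0.6697 = 66.97%.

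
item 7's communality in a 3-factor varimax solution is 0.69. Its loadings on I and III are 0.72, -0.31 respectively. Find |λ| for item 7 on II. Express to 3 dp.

Under orthogonal rotation h² = Σλ², so λ_II² = h² − (0.6145) = 0.69 − 0.6145 = 0.0755.
|λ| = √0.0755 = 0.2748.

0.275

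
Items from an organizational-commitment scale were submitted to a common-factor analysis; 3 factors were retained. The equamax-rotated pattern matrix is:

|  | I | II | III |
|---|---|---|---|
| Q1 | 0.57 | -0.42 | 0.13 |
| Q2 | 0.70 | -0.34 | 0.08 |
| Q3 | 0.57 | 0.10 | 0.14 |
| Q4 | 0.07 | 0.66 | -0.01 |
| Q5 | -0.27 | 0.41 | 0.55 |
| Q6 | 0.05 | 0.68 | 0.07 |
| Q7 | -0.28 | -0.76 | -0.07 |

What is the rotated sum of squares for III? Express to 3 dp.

0.355

SS loadings for III = 0.13² + 0.08² + 0.14² + (-0.01)² + 0.55² + 0.07² + (-0.07)² = 0.0169 + 0.0064 + 0.0196 + 0.0001 + 0.3025 + 0.0049 + 0.0049 = 0.3553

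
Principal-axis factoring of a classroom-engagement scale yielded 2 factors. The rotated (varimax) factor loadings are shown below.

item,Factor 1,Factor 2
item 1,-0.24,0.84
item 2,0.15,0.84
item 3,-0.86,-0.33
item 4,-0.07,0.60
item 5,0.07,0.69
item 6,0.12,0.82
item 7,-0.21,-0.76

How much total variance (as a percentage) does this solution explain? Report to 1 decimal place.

Communalities: 0.7632, 0.7281, 0.8485, 0.3649, 0.4810, 0.6868, 0.6217; Σh² = 4.4942.
Total variance with 7 standardized items is 7, so the solution explains 4.4942/7 = 0.6420 = 64.20%.

64.2%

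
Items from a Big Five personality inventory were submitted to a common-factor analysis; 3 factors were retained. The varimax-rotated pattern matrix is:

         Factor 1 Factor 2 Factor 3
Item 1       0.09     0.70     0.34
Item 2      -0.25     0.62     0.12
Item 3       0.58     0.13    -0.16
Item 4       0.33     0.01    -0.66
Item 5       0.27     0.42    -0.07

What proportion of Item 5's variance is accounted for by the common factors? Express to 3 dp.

h² = 0.27² + 0.42² + (-0.07)² = 0.0729 + 0.1764 + 0.0049 = 0.2542

0.254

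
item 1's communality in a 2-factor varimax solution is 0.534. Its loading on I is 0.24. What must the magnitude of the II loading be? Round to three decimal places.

Under orthogonal rotation h² = Σλ², so λ_II² = h² − (0.0576) = 0.534 − 0.0576 = 0.4764.
|λ| = √0.4764 = 0.6902.

0.690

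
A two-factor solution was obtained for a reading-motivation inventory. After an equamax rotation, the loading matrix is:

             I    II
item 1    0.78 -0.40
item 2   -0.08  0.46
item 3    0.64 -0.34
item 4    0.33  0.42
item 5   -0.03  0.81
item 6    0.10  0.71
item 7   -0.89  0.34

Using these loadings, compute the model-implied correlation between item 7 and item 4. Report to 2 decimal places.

r̂ = Σ λ_i·λ_j across factors = (-0.89)(0.33) + (0.34)(0.42)
  = -0.2937 +0.1428 = -0.1509

-0.15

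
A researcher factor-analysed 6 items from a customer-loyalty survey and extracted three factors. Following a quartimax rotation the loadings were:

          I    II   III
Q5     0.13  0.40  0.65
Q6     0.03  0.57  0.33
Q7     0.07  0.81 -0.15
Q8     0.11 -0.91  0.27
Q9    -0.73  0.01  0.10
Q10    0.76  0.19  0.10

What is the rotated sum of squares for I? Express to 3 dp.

1.145

SS loadings for I = 0.13² + 0.03² + 0.07² + 0.11² + (-0.73)² + 0.76² = 0.0169 + 0.0009 + 0.0049 + 0.0121 + 0.5329 + 0.5776 = 1.1453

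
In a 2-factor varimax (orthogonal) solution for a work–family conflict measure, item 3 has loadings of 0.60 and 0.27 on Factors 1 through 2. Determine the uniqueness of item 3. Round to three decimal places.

h² = 0.60² + 0.27² = 0.3600 + 0.0729 = 0.4329
Uniqueness u² = 1 − h² = 1 − 0.4329 = 0.5671

0.567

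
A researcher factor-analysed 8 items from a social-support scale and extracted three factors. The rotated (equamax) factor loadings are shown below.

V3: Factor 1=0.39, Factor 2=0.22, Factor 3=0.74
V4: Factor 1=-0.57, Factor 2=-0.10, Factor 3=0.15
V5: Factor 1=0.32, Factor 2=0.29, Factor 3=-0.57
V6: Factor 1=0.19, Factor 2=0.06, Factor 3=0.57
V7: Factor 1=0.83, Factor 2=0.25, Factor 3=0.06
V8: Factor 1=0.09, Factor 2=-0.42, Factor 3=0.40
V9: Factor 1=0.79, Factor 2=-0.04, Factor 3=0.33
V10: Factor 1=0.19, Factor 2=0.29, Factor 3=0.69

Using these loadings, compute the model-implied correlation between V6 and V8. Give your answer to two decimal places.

r̂ = Σ λ_i·λ_j across factors = (0.19)(0.09) + (0.06)(-0.42) + (0.57)(0.40)
  = +0.0171 -0.0252 +0.2280 = 0.2199

0.22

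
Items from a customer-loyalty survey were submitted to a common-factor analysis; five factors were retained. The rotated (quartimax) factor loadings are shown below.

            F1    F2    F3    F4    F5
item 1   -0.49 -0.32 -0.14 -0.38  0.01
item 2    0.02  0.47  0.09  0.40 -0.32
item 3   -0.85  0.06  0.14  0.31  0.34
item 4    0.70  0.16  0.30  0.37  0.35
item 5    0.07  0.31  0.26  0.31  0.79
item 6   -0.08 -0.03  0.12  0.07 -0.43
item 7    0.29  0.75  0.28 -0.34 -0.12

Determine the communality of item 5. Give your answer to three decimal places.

h² = 0.07² + 0.31² + 0.26² + 0.31² + 0.79² = 0.0049 + 0.0961 + 0.0676 + 0.0961 + 0.6241 = 0.8888

0.889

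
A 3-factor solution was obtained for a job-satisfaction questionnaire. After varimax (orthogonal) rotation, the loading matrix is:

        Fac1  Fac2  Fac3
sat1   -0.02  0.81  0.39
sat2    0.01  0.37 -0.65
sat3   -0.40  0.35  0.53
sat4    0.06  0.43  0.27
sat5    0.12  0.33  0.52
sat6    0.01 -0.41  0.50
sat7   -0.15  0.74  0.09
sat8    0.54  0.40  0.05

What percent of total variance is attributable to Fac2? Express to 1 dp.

SS loadings for Fac2 = 0.81² + 0.37² + 0.35² + 0.43² + 0.33² + (-0.41)² + 0.74² + 0.40² = 2.0850
With 8 standardized items, total variance = 8. Proportion = 2.0850/8 = 0.2606 → 26.06%.

26.1%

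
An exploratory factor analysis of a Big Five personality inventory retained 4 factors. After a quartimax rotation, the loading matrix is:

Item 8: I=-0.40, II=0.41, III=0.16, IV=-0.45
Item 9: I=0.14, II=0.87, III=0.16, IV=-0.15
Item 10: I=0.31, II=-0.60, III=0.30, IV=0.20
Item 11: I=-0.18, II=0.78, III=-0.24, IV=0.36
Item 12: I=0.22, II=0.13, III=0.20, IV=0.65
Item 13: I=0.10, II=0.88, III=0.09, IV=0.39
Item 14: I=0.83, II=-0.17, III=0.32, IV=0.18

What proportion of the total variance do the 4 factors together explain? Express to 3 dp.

SS loadings by factor: 1.0554, 2.7136, 0.3493, 1.0016; total = 5.1199.
Total variance with 7 standardized items is 7, so the solution explains 5.1199/7 = 0.7314.

0.731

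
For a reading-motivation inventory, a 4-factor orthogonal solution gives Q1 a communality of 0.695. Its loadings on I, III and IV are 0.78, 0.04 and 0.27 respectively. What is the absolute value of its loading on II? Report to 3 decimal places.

0.110

Under orthogonal rotation h² = Σλ², so λ_II² = h² − (0.6829) = 0.695 − 0.6829 = 0.0121.
|λ| = √0.0121 = 0.1100.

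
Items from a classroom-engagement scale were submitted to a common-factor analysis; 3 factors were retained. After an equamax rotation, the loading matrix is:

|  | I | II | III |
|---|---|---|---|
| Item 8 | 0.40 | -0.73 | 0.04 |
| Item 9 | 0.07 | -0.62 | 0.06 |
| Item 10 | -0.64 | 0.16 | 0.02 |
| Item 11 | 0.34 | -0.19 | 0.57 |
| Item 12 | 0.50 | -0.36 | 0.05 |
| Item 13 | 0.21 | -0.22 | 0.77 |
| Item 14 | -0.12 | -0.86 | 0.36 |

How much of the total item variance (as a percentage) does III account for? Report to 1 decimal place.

SS loadings for III = 0.04² + 0.06² + 0.02² + 0.57² + 0.05² + 0.77² + 0.36² = 1.0555
With 7 standardized items, total variance = 7. Proportion = 1.0555/7 = 0.1508 → 15.08%.

15.1%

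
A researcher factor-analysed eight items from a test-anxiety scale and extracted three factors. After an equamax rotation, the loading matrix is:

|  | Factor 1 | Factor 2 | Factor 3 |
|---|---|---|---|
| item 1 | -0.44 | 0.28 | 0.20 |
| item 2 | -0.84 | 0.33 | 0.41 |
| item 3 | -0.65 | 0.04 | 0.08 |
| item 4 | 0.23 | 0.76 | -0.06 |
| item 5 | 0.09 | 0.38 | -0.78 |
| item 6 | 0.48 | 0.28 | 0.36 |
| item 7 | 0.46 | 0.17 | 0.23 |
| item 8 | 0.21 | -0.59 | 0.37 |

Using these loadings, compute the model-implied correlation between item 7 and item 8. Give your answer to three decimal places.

0.081

r̂ = Σ λ_i·λ_j across factors = (0.46)(0.21) + (0.17)(-0.59) + (0.23)(0.37)
  = +0.0966 -0.1003 +0.0851 = 0.0814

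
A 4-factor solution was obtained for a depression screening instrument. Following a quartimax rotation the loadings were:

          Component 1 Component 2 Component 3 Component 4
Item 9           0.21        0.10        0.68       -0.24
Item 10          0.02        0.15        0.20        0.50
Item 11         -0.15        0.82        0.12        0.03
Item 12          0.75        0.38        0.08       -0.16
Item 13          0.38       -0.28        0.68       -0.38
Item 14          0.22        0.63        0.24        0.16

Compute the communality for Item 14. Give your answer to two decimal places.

h² = 0.22² + 0.63² + 0.24² + 0.16² = 0.0484 + 0.3969 + 0.0576 + 0.0256 = 0.5285

0.53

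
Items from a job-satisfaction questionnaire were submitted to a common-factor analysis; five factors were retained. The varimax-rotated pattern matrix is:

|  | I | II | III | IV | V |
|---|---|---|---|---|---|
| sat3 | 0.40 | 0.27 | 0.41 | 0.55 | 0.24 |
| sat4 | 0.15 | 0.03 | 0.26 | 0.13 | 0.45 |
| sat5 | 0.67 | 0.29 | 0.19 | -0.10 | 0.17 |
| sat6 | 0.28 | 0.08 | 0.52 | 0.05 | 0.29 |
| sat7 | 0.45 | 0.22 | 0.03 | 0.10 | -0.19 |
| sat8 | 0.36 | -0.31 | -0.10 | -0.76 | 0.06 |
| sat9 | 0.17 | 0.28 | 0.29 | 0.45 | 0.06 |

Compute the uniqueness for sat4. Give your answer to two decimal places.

h² = 0.15² + 0.03² + 0.26² + 0.13² + 0.45² = 0.0225 + 0.0009 + 0.0676 + 0.0169 + 0.2025 = 0.3104
Uniqueness u² = 1 − h² = 1 − 0.3104 = 0.6896

0.69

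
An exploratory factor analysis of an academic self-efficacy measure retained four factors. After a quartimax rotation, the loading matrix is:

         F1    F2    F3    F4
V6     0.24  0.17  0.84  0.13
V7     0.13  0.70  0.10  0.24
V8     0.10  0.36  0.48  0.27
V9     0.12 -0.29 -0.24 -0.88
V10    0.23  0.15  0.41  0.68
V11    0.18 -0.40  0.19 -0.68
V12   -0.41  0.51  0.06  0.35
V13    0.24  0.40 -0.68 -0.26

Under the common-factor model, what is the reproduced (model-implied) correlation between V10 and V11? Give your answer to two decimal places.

r̂ = Σ λ_i·λ_j across factors = (0.23)(0.18) + (0.15)(-0.40) + (0.41)(0.19) + (0.68)(-0.68)
  = +0.0414 -0.0600 +0.0779 -0.4624 = -0.4031

-0.40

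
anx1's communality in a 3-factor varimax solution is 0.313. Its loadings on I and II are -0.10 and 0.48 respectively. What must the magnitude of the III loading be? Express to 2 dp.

0.27

Under orthogonal rotation h² = Σλ², so λ_III² = h² − (0.2404) = 0.313 − 0.2404 = 0.0726.
|λ| = √0.0726 = 0.2694.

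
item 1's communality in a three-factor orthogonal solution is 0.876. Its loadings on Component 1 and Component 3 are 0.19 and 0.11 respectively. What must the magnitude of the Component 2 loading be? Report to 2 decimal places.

0.91

Under orthogonal rotation h² = Σλ², so λ_Component 2² = h² − (0.0482) = 0.876 − 0.0482 = 0.8278.
|λ| = √0.8278 = 0.9098.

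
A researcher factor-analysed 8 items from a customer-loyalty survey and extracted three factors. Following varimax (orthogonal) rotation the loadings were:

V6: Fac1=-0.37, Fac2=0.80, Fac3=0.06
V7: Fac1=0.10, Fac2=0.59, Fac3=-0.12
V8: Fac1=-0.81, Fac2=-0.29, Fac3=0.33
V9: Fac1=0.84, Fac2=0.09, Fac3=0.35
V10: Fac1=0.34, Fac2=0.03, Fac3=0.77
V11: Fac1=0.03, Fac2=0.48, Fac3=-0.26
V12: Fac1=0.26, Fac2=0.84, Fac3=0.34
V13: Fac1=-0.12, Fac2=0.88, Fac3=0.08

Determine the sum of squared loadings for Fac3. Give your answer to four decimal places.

SS loadings for Fac3 = 0.06² + (-0.12)² + 0.33² + 0.35² + 0.77² + (-0.26)² + 0.34² + 0.08² = 0.0036 + 0.0144 + 0.1089 + 0.1225 + 0.5929 + 0.0676 + 0.1156 + 0.0064 = 1.0319

1.0319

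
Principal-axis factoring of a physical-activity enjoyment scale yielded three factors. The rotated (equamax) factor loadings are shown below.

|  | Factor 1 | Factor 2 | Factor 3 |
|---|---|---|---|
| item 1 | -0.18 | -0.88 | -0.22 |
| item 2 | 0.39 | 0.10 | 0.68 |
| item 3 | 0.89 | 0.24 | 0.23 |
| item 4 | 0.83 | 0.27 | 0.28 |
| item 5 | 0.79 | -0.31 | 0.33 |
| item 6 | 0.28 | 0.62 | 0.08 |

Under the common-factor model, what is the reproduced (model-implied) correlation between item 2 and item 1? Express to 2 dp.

-0.31

r̂ = Σ λ_i·λ_j across factors = (0.39)(-0.18) + (0.10)(-0.88) + (0.68)(-0.22)
  = -0.0702 -0.0880 -0.1496 = -0.3078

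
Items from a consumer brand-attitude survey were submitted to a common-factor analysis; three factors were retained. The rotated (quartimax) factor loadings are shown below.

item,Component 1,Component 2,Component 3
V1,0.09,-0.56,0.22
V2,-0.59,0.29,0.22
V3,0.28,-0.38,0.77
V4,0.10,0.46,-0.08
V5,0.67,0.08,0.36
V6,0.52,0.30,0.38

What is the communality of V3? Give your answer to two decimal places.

0.82

h² = 0.28² + (-0.38)² + 0.77² = 0.0784 + 0.1444 + 0.5929 = 0.8157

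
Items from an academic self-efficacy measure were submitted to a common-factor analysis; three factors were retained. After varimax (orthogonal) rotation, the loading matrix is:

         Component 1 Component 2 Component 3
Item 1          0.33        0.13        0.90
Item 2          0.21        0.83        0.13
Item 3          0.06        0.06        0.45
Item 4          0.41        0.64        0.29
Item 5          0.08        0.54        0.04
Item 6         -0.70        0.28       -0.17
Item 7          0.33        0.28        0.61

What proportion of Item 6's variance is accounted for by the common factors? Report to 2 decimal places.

h² = (-0.70)² + 0.28² + (-0.17)² = 0.4900 + 0.0784 + 0.0289 = 0.5973

0.60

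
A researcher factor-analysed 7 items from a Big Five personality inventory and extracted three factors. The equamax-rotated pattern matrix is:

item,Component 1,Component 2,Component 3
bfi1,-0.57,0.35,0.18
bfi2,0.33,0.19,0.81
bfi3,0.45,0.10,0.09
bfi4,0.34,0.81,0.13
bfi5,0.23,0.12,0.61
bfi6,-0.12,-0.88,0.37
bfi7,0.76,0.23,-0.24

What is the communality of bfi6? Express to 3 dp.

0.926

h² = (-0.12)² + (-0.88)² + 0.37² = 0.0144 + 0.7744 + 0.1369 = 0.9257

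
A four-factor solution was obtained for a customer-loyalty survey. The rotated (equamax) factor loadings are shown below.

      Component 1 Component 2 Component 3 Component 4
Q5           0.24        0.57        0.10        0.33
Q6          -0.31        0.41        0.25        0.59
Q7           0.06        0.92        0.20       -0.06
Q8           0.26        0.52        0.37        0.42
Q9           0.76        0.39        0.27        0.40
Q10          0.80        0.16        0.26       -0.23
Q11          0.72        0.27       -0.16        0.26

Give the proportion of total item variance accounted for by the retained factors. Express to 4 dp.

0.7363

Communalities: 0.5014, 0.6748, 0.8936, 0.6513, 0.9626, 0.7861, 0.6845; Σh² = 5.1543.
Total variance with 7 standardized items is 7, so the solution explains 5.1543/7 = 0.7363.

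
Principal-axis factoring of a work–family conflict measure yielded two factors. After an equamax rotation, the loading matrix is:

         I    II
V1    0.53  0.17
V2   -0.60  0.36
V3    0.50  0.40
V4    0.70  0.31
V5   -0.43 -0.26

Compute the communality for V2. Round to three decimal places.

h² = (-0.60)² + 0.36² = 0.3600 + 0.1296 = 0.4896

0.490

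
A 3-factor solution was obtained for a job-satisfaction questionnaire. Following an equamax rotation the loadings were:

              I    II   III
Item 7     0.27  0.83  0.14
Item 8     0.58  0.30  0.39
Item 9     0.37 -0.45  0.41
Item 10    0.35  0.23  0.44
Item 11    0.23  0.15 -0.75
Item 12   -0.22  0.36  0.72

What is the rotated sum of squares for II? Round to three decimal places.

SS loadings for II = 0.83² + 0.30² + (-0.45)² + 0.23² + 0.15² + 0.36² = 0.6889 + 0.0900 + 0.2025 + 0.0529 + 0.0225 + 0.1296 = 1.1864

1.186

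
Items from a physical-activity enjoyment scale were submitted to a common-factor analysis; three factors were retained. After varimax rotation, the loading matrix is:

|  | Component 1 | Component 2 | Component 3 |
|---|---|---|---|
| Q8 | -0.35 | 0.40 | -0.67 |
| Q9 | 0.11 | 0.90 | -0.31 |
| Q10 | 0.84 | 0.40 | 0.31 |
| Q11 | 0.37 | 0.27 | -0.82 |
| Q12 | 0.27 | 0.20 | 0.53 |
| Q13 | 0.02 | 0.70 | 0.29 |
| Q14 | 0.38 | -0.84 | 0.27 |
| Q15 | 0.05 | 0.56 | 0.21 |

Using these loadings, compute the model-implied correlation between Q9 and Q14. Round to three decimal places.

r̂ = Σ λ_i·λ_j across factors = (0.11)(0.38) + (0.90)(-0.84) + (-0.31)(0.27)
  = +0.0418 -0.7560 -0.0837 = -0.7979

-0.798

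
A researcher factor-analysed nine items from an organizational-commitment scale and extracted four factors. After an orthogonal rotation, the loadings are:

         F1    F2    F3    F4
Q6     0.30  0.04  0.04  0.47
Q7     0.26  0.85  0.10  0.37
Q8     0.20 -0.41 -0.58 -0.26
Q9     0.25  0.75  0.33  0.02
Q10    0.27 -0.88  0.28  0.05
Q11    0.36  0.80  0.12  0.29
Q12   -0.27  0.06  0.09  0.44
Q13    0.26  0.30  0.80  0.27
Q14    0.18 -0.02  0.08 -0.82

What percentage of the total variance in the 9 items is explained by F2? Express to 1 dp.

32.9%

SS loadings for F2 = 0.04² + 0.85² + (-0.41)² + 0.75² + (-0.88)² + 0.80² + 0.06² + 0.30² + (-0.02)² = 2.9631
With 9 standardized items, total variance = 9. Proportion = 2.9631/9 = 0.3292 → 32.92%.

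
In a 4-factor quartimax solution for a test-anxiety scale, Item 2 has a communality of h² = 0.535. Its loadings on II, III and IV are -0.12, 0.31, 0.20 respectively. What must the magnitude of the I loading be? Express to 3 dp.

Under orthogonal rotation h² = Σλ², so λ_I² = h² − (0.1505) = 0.535 − 0.1505 = 0.3845.
|λ| = √0.3845 = 0.6201.

0.620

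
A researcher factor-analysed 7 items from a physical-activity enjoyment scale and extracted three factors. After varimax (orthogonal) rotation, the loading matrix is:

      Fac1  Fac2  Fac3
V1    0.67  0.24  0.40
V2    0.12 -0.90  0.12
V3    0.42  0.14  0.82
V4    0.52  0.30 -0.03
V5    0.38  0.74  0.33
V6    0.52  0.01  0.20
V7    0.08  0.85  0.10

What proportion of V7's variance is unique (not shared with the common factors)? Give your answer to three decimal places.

0.261

h² = 0.08² + 0.85² + 0.10² = 0.0064 + 0.7225 + 0.0100 = 0.7389
Uniqueness u² = 1 − h² = 1 − 0.7389 = 0.2611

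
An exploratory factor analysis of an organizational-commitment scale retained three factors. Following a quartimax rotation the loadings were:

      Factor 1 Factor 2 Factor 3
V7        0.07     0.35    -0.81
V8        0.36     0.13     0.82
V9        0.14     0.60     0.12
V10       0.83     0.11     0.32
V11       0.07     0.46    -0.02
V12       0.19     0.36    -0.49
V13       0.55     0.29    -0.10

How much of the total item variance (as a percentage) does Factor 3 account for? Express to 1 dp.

24.2%

SS loadings for Factor 3 = (-0.81)² + 0.82² + 0.12² + 0.32² + (-0.02)² + (-0.49)² + (-0.10)² = 1.6958
With 7 standardized items, total variance = 7. Proportion = 1.6958/7 = 0.2423 → 24.23%.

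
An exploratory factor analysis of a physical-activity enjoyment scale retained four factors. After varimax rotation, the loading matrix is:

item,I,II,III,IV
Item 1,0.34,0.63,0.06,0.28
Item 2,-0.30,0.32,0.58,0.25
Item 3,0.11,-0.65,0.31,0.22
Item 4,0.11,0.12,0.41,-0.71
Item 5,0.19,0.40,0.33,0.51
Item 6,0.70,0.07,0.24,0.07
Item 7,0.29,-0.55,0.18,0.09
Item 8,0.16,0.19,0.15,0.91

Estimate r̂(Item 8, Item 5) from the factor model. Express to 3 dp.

0.620

r̂ = Σ λ_i·λ_j across factors = (0.16)(0.19) + (0.19)(0.40) + (0.15)(0.33) + (0.91)(0.51)
  = +0.0304 +0.0760 +0.0495 +0.4641 = 0.6200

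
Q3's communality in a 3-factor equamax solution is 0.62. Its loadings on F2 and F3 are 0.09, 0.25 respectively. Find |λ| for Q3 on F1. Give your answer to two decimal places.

0.74

Under orthogonal rotation h² = Σλ², so λ_F1² = h² − (0.0706) = 0.62 − 0.0706 = 0.5494.
|λ| = √0.5494 = 0.7412.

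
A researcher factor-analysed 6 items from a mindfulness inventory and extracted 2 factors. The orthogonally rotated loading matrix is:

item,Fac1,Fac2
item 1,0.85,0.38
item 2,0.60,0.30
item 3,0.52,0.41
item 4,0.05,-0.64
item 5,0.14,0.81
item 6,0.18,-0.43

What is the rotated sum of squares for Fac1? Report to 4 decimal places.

SS loadings for Fac1 = 0.85² + 0.60² + 0.52² + 0.05² + 0.14² + 0.18² = 0.7225 + 0.3600 + 0.2704 + 0.0025 + 0.0196 + 0.0324 = 1.4074

1.4074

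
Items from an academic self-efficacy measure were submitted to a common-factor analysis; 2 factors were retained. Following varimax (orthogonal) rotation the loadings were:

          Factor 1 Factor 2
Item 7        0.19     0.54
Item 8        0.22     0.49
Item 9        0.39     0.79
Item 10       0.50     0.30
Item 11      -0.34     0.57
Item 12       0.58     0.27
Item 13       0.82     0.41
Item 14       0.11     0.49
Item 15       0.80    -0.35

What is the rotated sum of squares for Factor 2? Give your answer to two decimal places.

2.17

SS loadings for Factor 2 = 0.54² + 0.49² + 0.79² + 0.30² + 0.57² + 0.27² + 0.41² + 0.49² + (-0.35)² = 0.2916 + 0.2401 + 0.6241 + 0.0900 + 0.3249 + 0.0729 + 0.1681 + 0.2401 + 0.1225 = 2.1743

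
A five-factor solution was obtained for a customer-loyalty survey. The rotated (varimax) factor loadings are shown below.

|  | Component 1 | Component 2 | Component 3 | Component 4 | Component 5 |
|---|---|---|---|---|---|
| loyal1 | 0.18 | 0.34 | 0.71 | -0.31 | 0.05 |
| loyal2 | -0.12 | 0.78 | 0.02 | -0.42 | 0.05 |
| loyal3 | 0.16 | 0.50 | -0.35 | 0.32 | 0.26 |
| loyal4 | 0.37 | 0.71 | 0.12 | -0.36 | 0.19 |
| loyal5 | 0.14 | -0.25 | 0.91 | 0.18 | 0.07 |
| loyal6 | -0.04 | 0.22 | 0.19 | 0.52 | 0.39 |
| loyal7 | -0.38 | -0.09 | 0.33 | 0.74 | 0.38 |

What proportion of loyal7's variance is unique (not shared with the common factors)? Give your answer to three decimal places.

0.047

h² = (-0.38)² + (-0.09)² + 0.33² + 0.74² + 0.38² = 0.1444 + 0.0081 + 0.1089 + 0.5476 + 0.1444 = 0.9534
Uniqueness u² = 1 − h² = 1 − 0.9534 = 0.0466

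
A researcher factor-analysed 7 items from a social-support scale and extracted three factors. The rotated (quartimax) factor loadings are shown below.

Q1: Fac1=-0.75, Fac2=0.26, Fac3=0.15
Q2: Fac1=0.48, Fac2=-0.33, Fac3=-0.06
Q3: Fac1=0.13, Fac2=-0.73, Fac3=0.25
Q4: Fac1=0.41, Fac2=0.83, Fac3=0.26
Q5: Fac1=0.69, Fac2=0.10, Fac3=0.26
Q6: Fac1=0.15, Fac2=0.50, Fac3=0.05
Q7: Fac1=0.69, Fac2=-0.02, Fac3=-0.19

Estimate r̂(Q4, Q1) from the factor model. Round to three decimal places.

r̂ = Σ λ_i·λ_j across factors = (0.41)(-0.75) + (0.83)(0.26) + (0.26)(0.15)
  = -0.3075 +0.2158 +0.0390 = -0.0527

-0.053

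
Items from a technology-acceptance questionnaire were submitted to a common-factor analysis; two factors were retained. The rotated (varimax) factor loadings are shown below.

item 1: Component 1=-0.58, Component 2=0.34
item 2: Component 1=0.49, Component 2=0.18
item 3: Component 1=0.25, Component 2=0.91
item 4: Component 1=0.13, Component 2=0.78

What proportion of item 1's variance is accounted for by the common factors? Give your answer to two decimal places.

0.45

h² = (-0.58)² + 0.34² = 0.3364 + 0.1156 = 0.4520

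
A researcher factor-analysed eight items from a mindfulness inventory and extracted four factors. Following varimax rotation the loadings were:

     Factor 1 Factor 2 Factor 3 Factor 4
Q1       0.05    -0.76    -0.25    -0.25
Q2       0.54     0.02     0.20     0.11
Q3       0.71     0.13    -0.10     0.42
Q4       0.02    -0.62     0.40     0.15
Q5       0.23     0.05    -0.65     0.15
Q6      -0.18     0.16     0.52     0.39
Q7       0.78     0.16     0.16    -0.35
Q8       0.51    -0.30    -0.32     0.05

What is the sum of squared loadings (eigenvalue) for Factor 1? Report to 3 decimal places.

SS loadings for Factor 1 = 0.05² + 0.54² + 0.71² + 0.02² + 0.23² + (-0.18)² + 0.78² + 0.51² = 0.0025 + 0.2916 + 0.5041 + 0.0004 + 0.0529 + 0.0324 + 0.6084 + 0.2601 = 1.7524

1.752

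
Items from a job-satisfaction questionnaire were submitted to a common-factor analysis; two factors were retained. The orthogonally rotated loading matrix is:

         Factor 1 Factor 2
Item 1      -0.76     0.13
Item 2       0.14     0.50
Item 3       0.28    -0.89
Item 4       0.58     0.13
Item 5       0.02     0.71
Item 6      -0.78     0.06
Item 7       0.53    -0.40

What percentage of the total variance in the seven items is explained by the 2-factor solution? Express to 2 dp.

52.08%

SS loadings by factor: 1.9017, 1.7436; total = 3.6453.
Total variance with 7 standardized items is 7, so the solution explains 3.6453/7 = 0.5208 = 52.08%.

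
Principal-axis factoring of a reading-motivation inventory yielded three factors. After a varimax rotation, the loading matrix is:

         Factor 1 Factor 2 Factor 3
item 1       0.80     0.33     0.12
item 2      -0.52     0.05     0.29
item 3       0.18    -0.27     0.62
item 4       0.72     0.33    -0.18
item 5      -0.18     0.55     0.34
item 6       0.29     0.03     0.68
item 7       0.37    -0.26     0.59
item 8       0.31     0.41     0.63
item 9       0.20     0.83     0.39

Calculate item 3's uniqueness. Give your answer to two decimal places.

0.51

h² = 0.18² + (-0.27)² + 0.62² = 0.0324 + 0.0729 + 0.3844 = 0.4897
Uniqueness u² = 1 − h² = 1 − 0.4897 = 0.5103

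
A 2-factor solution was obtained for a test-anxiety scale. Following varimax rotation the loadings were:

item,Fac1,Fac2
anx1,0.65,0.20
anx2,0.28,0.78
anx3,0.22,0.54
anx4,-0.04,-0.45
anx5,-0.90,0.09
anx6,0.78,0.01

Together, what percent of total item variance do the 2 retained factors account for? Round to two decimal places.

Communalities: 0.4625, 0.6868, 0.3400, 0.2041, 0.8181, 0.6085; Σh² = 3.1200.
Total variance with 6 standardized items is 6, so the solution explains 3.1200/6 = 0.5200 = 52.00%.

52.00%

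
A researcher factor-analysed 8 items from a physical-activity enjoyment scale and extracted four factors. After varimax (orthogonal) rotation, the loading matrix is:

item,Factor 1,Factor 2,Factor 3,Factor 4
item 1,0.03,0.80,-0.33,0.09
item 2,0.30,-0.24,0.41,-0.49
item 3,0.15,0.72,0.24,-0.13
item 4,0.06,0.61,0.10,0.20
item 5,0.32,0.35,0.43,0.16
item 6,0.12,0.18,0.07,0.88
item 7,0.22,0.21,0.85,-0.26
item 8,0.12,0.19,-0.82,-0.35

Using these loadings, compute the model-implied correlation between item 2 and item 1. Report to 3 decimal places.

r̂ = Σ λ_i·λ_j across factors = (0.30)(0.03) + (-0.24)(0.80) + (0.41)(-0.33) + (-0.49)(0.09)
  = +0.0090 -0.1920 -0.1353 -0.0441 = -0.3624

-0.362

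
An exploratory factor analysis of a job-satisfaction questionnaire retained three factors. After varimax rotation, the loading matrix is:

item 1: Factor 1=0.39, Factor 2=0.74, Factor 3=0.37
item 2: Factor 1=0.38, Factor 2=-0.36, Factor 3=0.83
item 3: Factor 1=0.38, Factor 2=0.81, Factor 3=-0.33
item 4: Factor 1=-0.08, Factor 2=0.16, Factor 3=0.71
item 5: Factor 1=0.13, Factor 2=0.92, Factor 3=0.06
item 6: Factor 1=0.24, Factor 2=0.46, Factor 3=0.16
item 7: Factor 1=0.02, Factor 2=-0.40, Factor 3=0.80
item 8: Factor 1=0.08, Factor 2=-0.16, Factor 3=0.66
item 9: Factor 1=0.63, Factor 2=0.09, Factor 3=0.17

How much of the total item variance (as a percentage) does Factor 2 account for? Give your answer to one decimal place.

29.0%

SS loadings for Factor 2 = 0.74² + (-0.36)² + 0.81² + 0.16² + 0.92² + 0.46² + (-0.40)² + (-0.16)² + 0.09² = 2.6106
With 9 standardized items, total variance = 9. Proportion = 2.6106/9 = 0.2901 → 29.01%.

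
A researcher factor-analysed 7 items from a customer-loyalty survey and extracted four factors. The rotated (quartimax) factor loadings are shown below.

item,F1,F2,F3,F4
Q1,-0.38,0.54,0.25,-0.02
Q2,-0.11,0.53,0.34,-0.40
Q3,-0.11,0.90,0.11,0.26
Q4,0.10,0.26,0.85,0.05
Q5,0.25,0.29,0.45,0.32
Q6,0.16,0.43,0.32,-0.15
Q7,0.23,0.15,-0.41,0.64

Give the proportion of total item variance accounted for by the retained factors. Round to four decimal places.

SS loadings by factor: 0.3196, 1.7416, 1.3857, 0.7650; total = 4.2119.
Total variance with 7 standardized items is 7, so the solution explains 4.2119/7 = 0.6017.

0.6017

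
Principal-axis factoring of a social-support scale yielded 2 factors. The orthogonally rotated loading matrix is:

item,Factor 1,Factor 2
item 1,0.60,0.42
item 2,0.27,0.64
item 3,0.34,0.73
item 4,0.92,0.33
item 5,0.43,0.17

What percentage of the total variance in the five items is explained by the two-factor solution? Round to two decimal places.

56.73%

Communalities: 0.5364, 0.4825, 0.6485, 0.9553, 0.2138; Σh² = 2.8365.
Total variance with 5 standardized items is 5, so the solution explains 2.8365/5 = 0.5673 = 56.73%.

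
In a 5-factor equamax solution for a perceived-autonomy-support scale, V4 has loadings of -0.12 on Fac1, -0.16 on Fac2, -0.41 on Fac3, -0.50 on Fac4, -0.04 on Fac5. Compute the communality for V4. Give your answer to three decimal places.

0.460

h² = (-0.12)² + (-0.16)² + (-0.41)² + (-0.50)² + (-0.04)² = 0.0144 + 0.0256 + 0.1681 + 0.2500 + 0.0016 = 0.4597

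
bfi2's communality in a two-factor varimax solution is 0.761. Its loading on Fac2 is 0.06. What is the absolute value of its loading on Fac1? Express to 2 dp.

Under orthogonal rotation h² = Σλ², so λ_Fac1² = h² − (0.0036) = 0.761 − 0.0036 = 0.7574.
|λ| = √0.7574 = 0.8703.

0.87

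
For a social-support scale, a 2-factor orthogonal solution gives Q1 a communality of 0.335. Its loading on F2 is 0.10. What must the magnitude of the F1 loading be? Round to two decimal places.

0.57

Under orthogonal rotation h² = Σλ², so λ_F1² = h² − (0.0100) = 0.335 − 0.0100 = 0.3250.
|λ| = √0.3250 = 0.5701.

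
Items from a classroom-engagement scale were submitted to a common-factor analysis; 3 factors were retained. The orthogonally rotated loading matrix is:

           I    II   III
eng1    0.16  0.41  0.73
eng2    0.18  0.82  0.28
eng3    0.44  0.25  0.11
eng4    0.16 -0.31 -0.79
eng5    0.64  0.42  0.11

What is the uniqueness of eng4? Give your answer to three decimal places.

0.254

h² = 0.16² + (-0.31)² + (-0.79)² = 0.0256 + 0.0961 + 0.6241 = 0.7458
Uniqueness u² = 1 − h² = 1 − 0.7458 = 0.2542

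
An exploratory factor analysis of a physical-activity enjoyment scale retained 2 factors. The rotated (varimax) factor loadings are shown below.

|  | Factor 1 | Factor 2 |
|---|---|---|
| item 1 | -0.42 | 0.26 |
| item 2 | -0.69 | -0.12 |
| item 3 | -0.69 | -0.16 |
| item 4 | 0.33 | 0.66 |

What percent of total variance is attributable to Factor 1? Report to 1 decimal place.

30.9%

SS loadings for Factor 1 = (-0.42)² + (-0.69)² + (-0.69)² + 0.33² = 1.2375
With 4 standardized items, total variance = 4. Proportion = 1.2375/4 = 0.3094 → 30.94%.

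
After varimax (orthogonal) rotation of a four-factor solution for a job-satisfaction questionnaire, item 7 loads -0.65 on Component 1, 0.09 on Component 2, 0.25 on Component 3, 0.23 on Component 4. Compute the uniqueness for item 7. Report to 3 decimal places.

0.454

h² = (-0.65)² + 0.09² + 0.25² + 0.23² = 0.4225 + 0.0081 + 0.0625 + 0.0529 = 0.5460
Uniqueness u² = 1 − h² = 1 − 0.5460 = 0.4540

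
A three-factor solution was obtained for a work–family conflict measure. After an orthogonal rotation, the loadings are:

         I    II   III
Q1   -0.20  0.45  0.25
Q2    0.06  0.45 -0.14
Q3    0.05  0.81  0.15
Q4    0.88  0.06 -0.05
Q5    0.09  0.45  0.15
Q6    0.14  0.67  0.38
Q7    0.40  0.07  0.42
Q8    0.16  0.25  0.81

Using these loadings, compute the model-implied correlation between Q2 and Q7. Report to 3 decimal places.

r̂ = Σ λ_i·λ_j across factors = (0.06)(0.40) + (0.45)(0.07) + (-0.14)(0.42)
  = +0.0240 +0.0315 -0.0588 = -0.0033

-0.003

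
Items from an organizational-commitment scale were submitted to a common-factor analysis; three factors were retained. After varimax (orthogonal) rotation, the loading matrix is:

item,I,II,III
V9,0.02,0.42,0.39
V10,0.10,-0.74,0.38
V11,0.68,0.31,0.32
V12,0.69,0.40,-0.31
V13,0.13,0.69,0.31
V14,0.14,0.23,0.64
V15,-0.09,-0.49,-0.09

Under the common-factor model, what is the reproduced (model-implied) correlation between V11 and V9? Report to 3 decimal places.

0.269

r̂ = Σ λ_i·λ_j across factors = (0.68)(0.02) + (0.31)(0.42) + (0.32)(0.39)
  = +0.0136 +0.1302 +0.1248 = 0.2686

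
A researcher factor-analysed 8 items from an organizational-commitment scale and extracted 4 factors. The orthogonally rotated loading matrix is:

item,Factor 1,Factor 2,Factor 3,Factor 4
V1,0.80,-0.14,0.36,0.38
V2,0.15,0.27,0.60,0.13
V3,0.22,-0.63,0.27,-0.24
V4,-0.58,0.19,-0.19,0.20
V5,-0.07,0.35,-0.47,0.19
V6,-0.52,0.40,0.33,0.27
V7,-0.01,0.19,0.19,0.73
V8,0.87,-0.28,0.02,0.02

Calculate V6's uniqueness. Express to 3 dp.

0.388

h² = (-0.52)² + 0.40² + 0.33² + 0.27² = 0.2704 + 0.1600 + 0.1089 + 0.0729 = 0.6122
Uniqueness u² = 1 − h² = 1 − 0.6122 = 0.3878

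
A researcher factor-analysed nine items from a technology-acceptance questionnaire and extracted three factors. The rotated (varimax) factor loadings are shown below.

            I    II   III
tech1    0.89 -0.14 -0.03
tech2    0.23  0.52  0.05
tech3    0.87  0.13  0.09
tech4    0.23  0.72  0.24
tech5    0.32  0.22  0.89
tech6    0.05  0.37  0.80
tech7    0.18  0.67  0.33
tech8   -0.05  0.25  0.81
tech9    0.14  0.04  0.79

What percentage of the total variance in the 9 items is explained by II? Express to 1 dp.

16.9%

SS loadings for II = (-0.14)² + 0.52² + 0.13² + 0.72² + 0.22² + 0.37² + 0.67² + 0.25² + 0.04² = 1.5236
With 9 standardized items, total variance = 9. Proportion = 1.5236/9 = 0.1693 → 16.93%.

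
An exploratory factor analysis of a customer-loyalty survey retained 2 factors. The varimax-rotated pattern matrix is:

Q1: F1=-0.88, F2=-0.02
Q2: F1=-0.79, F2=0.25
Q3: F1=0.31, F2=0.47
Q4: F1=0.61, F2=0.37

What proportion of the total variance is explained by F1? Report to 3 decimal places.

0.467

SS loadings for F1 = (-0.88)² + (-0.79)² + 0.31² + 0.61² = 1.8667
Proportion of variance = 1.8667 / 4 = 0.4667.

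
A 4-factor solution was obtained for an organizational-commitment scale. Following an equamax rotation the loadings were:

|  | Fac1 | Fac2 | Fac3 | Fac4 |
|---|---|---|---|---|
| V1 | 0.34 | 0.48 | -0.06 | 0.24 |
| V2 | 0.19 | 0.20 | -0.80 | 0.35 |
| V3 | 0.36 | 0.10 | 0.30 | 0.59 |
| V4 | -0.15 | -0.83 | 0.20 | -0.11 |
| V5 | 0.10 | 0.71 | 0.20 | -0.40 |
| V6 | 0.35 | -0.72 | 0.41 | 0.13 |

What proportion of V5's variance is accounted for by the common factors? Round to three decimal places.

h² = 0.10² + 0.71² + 0.20² + (-0.40)² = 0.0100 + 0.5041 + 0.0400 + 0.1600 = 0.7141

0.714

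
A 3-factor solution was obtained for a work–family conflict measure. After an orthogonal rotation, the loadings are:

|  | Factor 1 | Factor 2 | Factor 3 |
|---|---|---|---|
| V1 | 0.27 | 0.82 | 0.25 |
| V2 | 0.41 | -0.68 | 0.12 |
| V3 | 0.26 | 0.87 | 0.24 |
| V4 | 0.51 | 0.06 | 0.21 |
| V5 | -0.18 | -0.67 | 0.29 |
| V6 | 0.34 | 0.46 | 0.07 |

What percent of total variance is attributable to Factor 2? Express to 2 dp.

SS loadings for Factor 2 = 0.82² + (-0.68)² + 0.87² + 0.06² + (-0.67)² + 0.46² = 2.5558
With 6 standardized items, total variance = 6. Proportion = 2.5558/6 = 0.4260 → 42.60%.

42.60%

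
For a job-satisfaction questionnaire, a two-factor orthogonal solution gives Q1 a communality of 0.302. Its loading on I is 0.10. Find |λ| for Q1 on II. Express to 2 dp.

Under orthogonal rotation h² = Σλ², so λ_II² = h² − (0.0100) = 0.302 − 0.0100 = 0.2920.
|λ| = √0.2920 = 0.5404.

0.54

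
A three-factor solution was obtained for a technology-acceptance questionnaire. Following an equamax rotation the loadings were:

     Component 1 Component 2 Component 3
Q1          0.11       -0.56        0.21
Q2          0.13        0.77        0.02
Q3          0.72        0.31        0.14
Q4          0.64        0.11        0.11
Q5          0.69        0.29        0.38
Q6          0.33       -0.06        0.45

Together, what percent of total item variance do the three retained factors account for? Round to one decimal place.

SS loadings by factor: 1.5420, 1.1024, 0.4231; total = 3.0675.
Total variance with 6 standardized items is 6, so the solution explains 3.0675/6 = 0.5112 = 51.12%.

51.1%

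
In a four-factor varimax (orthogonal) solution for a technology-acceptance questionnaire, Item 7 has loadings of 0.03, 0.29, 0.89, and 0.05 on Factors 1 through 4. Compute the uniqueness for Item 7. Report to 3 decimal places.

0.120

h² = 0.03² + 0.29² + 0.89² + 0.05² = 0.0009 + 0.0841 + 0.7921 + 0.0025 = 0.8796
Uniqueness u² = 1 − h² = 1 − 0.8796 = 0.1204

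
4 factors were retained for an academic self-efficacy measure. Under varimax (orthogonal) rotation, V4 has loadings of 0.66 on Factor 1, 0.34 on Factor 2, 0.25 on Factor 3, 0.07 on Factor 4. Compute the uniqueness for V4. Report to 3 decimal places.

h² = 0.66² + 0.34² + 0.25² + 0.07² = 0.4356 + 0.1156 + 0.0625 + 0.0049 = 0.6186
Uniqueness u² = 1 − h² = 1 − 0.6186 = 0.3814

0.381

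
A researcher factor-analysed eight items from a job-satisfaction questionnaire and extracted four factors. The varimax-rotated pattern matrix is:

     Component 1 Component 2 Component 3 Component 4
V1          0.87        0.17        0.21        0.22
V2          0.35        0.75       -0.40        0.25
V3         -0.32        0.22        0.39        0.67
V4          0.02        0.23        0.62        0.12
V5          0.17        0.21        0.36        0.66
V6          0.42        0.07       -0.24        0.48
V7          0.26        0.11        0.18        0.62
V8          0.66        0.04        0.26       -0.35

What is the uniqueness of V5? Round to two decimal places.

h² = 0.17² + 0.21² + 0.36² + 0.66² = 0.0289 + 0.0441 + 0.1296 + 0.4356 = 0.6382
Uniqueness u² = 1 − h² = 1 − 0.6382 = 0.3618

0.36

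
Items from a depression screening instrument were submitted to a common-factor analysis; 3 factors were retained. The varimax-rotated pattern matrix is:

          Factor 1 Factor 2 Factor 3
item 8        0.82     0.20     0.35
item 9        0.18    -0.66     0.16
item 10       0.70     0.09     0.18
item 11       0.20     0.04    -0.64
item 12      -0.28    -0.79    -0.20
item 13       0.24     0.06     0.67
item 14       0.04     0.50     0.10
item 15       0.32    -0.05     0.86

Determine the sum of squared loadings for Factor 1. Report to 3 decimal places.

1.475

SS loadings for Factor 1 = 0.82² + 0.18² + 0.70² + 0.20² + (-0.28)² + 0.24² + 0.04² + 0.32² = 0.6724 + 0.0324 + 0.4900 + 0.0400 + 0.0784 + 0.0576 + 0.0016 + 0.1024 = 1.4748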